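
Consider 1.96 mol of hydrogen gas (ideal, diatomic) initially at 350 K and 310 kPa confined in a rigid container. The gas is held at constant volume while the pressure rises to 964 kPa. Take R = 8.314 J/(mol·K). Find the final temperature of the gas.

1090 K

V₁ = nRT₁/P₁ = 1.96×8.314×350/310 = 18.4 L.
Isochoric: V stays 18.4 L; P/T = const ⇒ T₂ = 1090 K, P₂ = 964 kPa.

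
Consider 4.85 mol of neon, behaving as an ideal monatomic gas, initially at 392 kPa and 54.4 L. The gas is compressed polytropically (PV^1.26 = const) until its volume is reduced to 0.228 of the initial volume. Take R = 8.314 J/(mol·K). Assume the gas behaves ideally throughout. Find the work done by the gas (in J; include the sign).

T₁ = P₁V₁/(nR) = 392×54.4/(4.85×8.314) = 529 K.
Polytropic n=1.26: T₂ = T₁(V₁/V₂)^(n−1) = 529×(4.39)^0.26 = 777 K; P₂ = P₁(V₁/V₂)^n = 2530 kPa.
W = (P₁V₁−P₂V₂)/(n−1) = (392×54.4−2530×12.4)/0.26 = -38400 J.

-38400 J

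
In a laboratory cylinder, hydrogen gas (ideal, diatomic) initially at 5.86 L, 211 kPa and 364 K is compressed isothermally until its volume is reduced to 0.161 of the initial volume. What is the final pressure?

1310 kPa

Isothermal: T stays 364 K; PV = const ⇒ V₂ = 0.943 L, P₂ = 1310 kPa.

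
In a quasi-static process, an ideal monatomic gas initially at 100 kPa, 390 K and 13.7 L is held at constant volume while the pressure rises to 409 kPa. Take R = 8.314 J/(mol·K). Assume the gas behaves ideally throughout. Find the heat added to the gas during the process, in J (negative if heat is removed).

6350 J

n = P₁V₁/(RT₁) = 100×13.7/(8.314×390) = 0.423 mol.
Isochoric: V stays 13.7 L; P/T = const ⇒ T₂ = 1600 K, P₂ = 409 kPa.
W = 0 (no volume change).
ΔU = nCvΔT = 0.423×12.5×(1600−390) = 6350 J.
Q = ΔU = 6350 J.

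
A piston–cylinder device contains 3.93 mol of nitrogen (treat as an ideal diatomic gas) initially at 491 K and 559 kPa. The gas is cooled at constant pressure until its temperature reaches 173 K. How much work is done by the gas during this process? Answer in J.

-10400 J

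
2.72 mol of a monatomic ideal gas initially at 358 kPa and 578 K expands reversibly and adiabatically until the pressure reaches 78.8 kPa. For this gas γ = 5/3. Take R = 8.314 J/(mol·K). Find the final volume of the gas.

V₁ = nRT₁/P₁ = 2.72×8.314×578/358 = 36.5 L.
Adiabatic: T₂/T₁ = (P₂/P₁)^((γ−1)/γ) ⇒ T₂ = 578×(0.220)^0.400 = 315 K; V₂ = 90.5 L.

90.5 L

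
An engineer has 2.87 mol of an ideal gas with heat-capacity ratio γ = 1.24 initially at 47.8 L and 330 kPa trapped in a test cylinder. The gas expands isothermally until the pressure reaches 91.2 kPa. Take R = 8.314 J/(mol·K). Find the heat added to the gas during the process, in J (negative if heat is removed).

T₁ = P₁V₁/(nR) = 330×47.8/(2.87×8.314) = 661 K.
Isothermal: T stays 661 K; PV = const ⇒ V₂ = 173 L, P₂ = 91.2 kPa.
ΔU = 0 (ideal gas, T constant).
W = nRT ln(V₂/V₁) = 2.87×8.314×661×ln(3.62) = 20300 J.
Q = ΔU + W = 20300 J.

20300 J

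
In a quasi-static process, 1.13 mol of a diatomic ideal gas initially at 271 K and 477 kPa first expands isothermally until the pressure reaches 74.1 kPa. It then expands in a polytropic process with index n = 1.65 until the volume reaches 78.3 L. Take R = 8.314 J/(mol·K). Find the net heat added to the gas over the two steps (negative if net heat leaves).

V₁ = nRT₁/P₁ = 1.13×8.314×271/477 = 5.34 L.
Step 1 — Isothermal: T stays 271 K; PV = const ⇒ V₂ = 34.4 L, P₂ = 74.1 kPa.
ΔU = 0 (ideal gas, T constant).
W = nRT ln(V₂/V₁) = 1.13×8.314×271×ln(6.44) = 4740 J.
Q = ΔU + W = 4740 J.
State after step 1: P = 74.1 kPa, V = 34.4 L, T = 271 K.
Step 2 — Polytropic n=1.65: T₂ = T₁(V₁/V₂)^(n−1) = 271×(0.439)^0.65 = 159 K; P₂ = P₁(V₁/V₂)^n = 19.0 kPa.
W = (P₁V₁−P₂V₂)/(n−1) = (74.1×34.4−19.0×78.3)/0.65 = 1620 J.
ΔU = nCvΔT = 1.13×20.8×(159−271) = -2640 J.
Q = ΔU + W = -1010 J.
Net over both steps: W = 6360 J, Q = 3730 J, ΔU = -2640 J.

3730 J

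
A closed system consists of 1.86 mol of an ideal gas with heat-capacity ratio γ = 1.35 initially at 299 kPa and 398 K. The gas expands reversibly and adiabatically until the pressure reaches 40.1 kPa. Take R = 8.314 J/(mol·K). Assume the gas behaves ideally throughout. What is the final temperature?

V₁ = nRT₁/P₁ = 1.86×8.314×398/299 = 20.6 L.
Adiabatic: T₂/T₁ = (P₂/P₁)^((γ−1)/γ) ⇒ T₂ = 398×(0.134)^0.259 = 236 K; V₂ = 91.2 L.

236 K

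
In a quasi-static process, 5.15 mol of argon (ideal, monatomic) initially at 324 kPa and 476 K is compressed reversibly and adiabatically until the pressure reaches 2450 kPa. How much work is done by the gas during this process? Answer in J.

V₁ = nRT₁/P₁ = 5.15×8.314×476/324 = 62.9 L.
Adiabatic: T₂/T₁ = (P₂/P₁)^((γ−1)/γ) ⇒ T₂ = 476×(7.56)^0.400 = 1070 K; V₂ = 18.7 L.
ΔU = nCvΔT = 5.15×12.5×(1070−476) = 38100 J.
Q = 0 for an adiabatic process, so W = −ΔU = -38100 J.

-38100 J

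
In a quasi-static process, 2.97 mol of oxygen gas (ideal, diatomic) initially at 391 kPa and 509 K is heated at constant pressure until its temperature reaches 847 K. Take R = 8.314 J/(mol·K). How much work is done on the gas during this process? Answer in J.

-8350 J

V₁ = nRT₁/P₁ = 2.97×8.314×509/391 = 32.1 L.
Isobaric: P stays 391 kPa; V/T = const ⇒ T₂ = 847 K, V₂ = 53.5 L.
W = PΔV = 391×(53.5−32.1) kPa·L = 8350 J.
Work done on the gas = −W_by = -8350 J.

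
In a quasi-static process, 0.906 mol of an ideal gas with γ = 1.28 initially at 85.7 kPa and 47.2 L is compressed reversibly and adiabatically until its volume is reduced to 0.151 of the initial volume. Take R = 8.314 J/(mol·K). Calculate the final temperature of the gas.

T₁ = P₁V₁/(nR) = 85.7×47.2/(0.906×8.314) = 537 K.
Adiabatic: TV^(γ−1) = const ⇒ T₂ = 537×(6.62)^0.280 = 912 K; PV^γ = const ⇒ P₂ = 964 kPa.

912 K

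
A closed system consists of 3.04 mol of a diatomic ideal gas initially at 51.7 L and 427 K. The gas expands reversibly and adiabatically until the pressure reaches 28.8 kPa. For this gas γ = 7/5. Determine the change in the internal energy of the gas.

-11700 J

P₁ = nRT₁/V₁ = 3.04×8.314×427/51.7 = 209 kPa.
Adiabatic: T₂/T₁ = (P₂/P₁)^((γ−1)/γ) ⇒ T₂ = 427×(0.138)^0.286 = 242 K; V₂ = 213 L.
For an ideal gas ΔU = nCvΔT with Cv = (5/2)R = 20.8 J/(mol·K).
ΔU = 3.04×20.8×(242−427) = -11700 J.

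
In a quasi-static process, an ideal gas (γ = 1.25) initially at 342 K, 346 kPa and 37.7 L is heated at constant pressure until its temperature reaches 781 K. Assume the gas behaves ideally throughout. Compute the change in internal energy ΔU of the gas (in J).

n = P₁V₁/(RT₁) = 346×37.7/(8.314×342) = 4.59 mol.
Isobaric: P stays 346 kPa; V/T = const ⇒ T₂ = 781 K, V₂ = 86.1 L.
For an ideal gas ΔU = nCvΔT with Cv = R/(γ−1) = 33.3 J/(mol·K).
ΔU = 4.59×33.3×(781−342) = 67000 J.

67000 J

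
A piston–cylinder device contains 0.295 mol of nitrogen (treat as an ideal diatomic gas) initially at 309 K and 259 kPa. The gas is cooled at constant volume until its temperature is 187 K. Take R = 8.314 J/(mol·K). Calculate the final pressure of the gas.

157 kPa

V₁ = nRT₁/P₁ = 0.295×8.314×309/259 = 2.93 L.
Isochoric: V stays 2.93 L; P/T = const ⇒ T₂ = 187 K, P₂ = 157 kPa.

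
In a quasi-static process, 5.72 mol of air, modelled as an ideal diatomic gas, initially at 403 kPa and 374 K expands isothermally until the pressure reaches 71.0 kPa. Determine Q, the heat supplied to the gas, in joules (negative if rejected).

V₁ = nRT₁/P₁ = 5.72×8.314×374/403 = 44.1 L.
Isothermal: T stays 374 K; PV = const ⇒ V₂ = 251 L, P₂ = 71.0 kPa.
ΔU = 0 (ideal gas, T constant).
W = nRT ln(V₂/V₁) = 5.72×8.314×374×ln(5.68) = 30900 J.
Q = ΔU + W = 30900 J.

30900 J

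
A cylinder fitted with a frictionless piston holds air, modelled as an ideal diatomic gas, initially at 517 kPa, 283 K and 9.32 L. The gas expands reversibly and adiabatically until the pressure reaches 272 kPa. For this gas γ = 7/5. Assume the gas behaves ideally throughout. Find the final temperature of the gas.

236 K

Adiabatic: T₂/T₁ = (P₂/P₁)^((γ−1)/γ) ⇒ T₂ = 283×(0.526)^0.286 = 236 K; V₂ = 14.7 L.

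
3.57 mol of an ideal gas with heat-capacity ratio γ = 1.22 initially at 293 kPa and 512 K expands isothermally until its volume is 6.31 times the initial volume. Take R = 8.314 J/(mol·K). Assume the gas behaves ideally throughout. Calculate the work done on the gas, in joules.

-28000 J

V₁ = nRT₁/P₁ = 3.57×8.314×512/293 = 51.9 L.
Isothermal: T stays 512 K; PV = const ⇒ V₂ = 327 L, P₂ = 46.4 kPa.
W = nRT ln(V₂/V₁) = 3.57×8.314×512×ln(6.31) = 28000 J.
Work done on the gas = −W_by = -28000 J.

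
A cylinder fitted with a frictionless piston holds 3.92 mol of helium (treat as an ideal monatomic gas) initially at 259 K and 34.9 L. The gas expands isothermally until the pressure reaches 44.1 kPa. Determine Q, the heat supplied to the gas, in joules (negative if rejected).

14400 J

P₁ = nRT₁/V₁ = 3.92×8.314×259/34.9 = 242 kPa.
Isothermal: T stays 259 K; PV = const ⇒ V₂ = 191 L, P₂ = 44.1 kPa.
ΔU = 0 (ideal gas, T constant).
W = nRT ln(V₂/V₁) = 3.92×8.314×259×ln(5.48) = 14400 J.
Q = ΔU + W = 14400 J.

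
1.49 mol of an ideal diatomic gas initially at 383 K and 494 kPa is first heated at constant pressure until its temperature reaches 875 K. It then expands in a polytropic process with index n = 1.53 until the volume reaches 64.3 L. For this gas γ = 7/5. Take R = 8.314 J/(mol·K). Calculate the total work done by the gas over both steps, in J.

V₁ = nRT₁/P₁ = 1.49×8.314×383/494 = 9.60 L.
Step 1 — Isobaric: P stays 494 kPa; V/T = const ⇒ T₂ = 875 K, V₂ = 21.9 L.
W = PΔV = 494×(21.9−9.60) kPa·L = 6090 J.
ΔU = nCvΔT = 1.49×20.8×(875−383) = 15200 J.
Q = ΔU + W = nCpΔT = 21300 J.
State after step 1: P = 494 kPa, V = 21.9 L, T = 875 K.
Step 2 — Polytropic n=1.53: T₂ = T₁(V₁/V₂)^(n−1) = 875×(0.341)^0.53 = 495 K; P₂ = P₁(V₁/V₂)^n = 95.3 kPa.
W = (P₁V₁−P₂V₂)/(n−1) = (494×21.9−95.3×64.3)/0.53 = 8880 J.
ΔU = nCvΔT = 1.49×20.8×(495−875) = -11800 J.
Q = ΔU + W = -2890 J.
Net over both steps: W = 15000 J, Q = 18400 J, ΔU = 3470 J.

15000 J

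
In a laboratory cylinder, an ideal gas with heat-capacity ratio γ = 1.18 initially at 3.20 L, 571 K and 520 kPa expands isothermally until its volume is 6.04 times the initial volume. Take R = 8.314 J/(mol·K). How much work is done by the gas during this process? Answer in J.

2990 J

n = P₁V₁/(RT₁) = 520×3.20/(8.314×571) = 0.351 mol.
Isothermal: T stays 571 K; PV = const ⇒ V₂ = 19.3 L, P₂ = 86.1 kPa.
W = nRT ln(V₂/V₁) = 0.351×8.314×571×ln(6.04) = 2990 J.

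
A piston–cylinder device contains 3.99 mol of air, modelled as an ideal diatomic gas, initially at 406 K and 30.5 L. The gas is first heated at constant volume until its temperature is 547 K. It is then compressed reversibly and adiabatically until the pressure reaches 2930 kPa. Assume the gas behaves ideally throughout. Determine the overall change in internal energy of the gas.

P₁ = nRT₁/V₁ = 3.99×8.314×406/30.5 = 442 kPa.
Step 1 — Isochoric: V stays 30.5 L; P/T = const ⇒ T₂ = 547 K, P₂ = 595 kPa.
W = 0 (no volume change).
ΔU = nCvΔT = 3.99×20.8×(547−406) = 11700 J.
Q = ΔU = 11700 J.
State after step 1: P = 595 kPa, V = 30.5 L, T = 547 K.
Step 2 — Adiabatic: T₂/T₁ = (P₂/P₁)^((γ−1)/γ) ⇒ T₂ = 547×(4.92)^0.286 = 863 K; V₂ = 9.77 L.
ΔU = nCvΔT = 3.99×20.8×(863−547) = 26200 J.
Q = 0 for an adiabatic process, so W = −ΔU = -26200 J.
Net over both steps: W = -26200 J, Q = 11700 J, ΔU = 37900 J.

37900 J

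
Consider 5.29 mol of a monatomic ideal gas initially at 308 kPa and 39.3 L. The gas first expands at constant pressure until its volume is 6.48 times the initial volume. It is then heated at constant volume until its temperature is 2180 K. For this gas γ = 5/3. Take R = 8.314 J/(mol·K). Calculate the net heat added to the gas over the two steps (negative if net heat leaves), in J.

192000 J

T₁ = P₁V₁/(nR) = 308×39.3/(5.29×8.314) = 275 K.
Step 1 — Isobaric: P stays 308 kPa; V/T = const ⇒ T₂ = 1780 K, V₂ = 255 L.
W = PΔV = 308×(255−39.3) kPa·L = 66300 J.
ΔU = nCvΔT = 5.29×12.5×(1780−275) = 99500 J.
Q = ΔU + W = nCpΔT = 166000 J.
State after step 1: P = 308 kPa, V = 255 L, T = 1780 K.
Step 2 — Isochoric: V stays 255 L; P/T = const ⇒ T₂ = 2180 K, P₂ = 376 kPa.
W = 0 (no volume change).
ΔU = nCvΔT = 5.29×12.5×(2180−1780) = 26200 J.
Q = ΔU = 26200 J.
Net over both steps: W = 66300 J, Q = 192000 J, ΔU = 126000 J.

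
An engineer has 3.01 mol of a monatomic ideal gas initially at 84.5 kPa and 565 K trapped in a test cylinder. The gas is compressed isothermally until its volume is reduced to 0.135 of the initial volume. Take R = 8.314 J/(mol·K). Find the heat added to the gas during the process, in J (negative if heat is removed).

V₁ = nRT₁/P₁ = 3.01×8.314×565/84.5 = 167 L.
Isothermal: T stays 565 K; PV = const ⇒ V₂ = 22.6 L, P₂ = 626 kPa.
ΔU = 0 (ideal gas, T constant).
W = nRT ln(V₂/V₁) = 3.01×8.314×565×ln(0.135) = -28300 J.
Q = ΔU + W = -28300 J.

-28300 J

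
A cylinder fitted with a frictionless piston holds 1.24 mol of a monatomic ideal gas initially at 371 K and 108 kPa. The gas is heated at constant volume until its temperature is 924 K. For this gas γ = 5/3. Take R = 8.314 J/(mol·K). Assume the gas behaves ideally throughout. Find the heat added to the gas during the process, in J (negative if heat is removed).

V₁ = nRT₁/P₁ = 1.24×8.314×371/108 = 35.4 L.
Isochoric: V stays 35.4 L; P/T = const ⇒ T₂ = 924 K, P₂ = 269 kPa.
W = 0 (no volume change).
ΔU = nCvΔT = 1.24×12.5×(924−371) = 8550 J.
Q = ΔU = 8550 J.

8550 J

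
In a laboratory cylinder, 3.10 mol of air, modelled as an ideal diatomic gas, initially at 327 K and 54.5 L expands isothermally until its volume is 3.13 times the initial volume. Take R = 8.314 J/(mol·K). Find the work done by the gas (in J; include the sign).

9620 J

P₁ = nRT₁/V₁ = 3.10×8.314×327/54.5 = 155 kPa.
Isothermal: T stays 327 K; PV = const ⇒ V₂ = 171 L, P₂ = 49.4 kPa.
W = nRT ln(V₂/V₁) = 3.10×8.314×327×ln(3.13) = 9620 J.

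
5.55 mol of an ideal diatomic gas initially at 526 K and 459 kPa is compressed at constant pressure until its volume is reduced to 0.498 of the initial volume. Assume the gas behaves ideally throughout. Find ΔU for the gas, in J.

-30500 J

V₁ = nRT₁/P₁ = 5.55×8.314×526/459 = 52.9 L.
Isobaric: P stays 459 kPa; V/T = const ⇒ T₂ = 262 K, V₂ = 26.3 L.
For an ideal gas ΔU = nCvΔT with Cv = (5/2)R = 20.8 J/(mol·K).
ΔU = 5.55×20.8×(262−526) = -30500 J.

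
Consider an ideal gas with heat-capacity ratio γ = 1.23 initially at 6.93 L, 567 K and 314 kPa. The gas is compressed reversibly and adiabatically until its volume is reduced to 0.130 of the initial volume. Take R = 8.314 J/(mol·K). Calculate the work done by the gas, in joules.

n = P₁V₁/(RT₁) = 314×6.93/(8.314×567) = 0.462 mol.
Adiabatic: TV^(γ−1) = const ⇒ T₂ = 567×(7.69)^0.230 = 907 K; PV^γ = const ⇒ P₂ = 3860 kPa.
ΔU = nCvΔT = 0.462×36.1×(907−567) = 5670 J.
Q = 0 for an adiabatic process, so W = −ΔU = -5670 J.

-5670 J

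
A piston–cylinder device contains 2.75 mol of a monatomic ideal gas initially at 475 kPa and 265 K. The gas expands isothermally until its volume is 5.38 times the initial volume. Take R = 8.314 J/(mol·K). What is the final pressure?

88.3 kPa

V₁ = nRT₁/P₁ = 2.75×8.314×265/475 = 12.8 L.
Isothermal: T stays 265 K; PV = const ⇒ V₂ = 68.6 L, P₂ = 88.3 kPa.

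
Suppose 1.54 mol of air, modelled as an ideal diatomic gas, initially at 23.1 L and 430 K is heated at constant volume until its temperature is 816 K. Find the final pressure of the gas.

452 kPa

P₁ = nRT₁/V₁ = 1.54×8.314×430/23.1 = 238 kPa.
Isochoric: V stays 23.1 L; P/T = const ⇒ T₂ = 816 K, P₂ = 452 kPa.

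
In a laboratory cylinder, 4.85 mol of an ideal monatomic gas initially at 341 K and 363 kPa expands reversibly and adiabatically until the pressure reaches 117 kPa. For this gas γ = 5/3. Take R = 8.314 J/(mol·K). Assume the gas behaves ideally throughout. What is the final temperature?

217 K

V₁ = nRT₁/P₁ = 4.85×8.314×341/363 = 37.9 L.
Adiabatic: T₂/T₁ = (P₂/P₁)^((γ−1)/γ) ⇒ T₂ = 341×(0.322)^0.400 = 217 K; V₂ = 74.7 L.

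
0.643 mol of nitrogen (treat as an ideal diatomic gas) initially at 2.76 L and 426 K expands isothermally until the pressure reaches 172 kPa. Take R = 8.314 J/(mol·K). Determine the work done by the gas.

P₁ = nRT₁/V₁ = 0.643×8.314×426/2.76 = 825 kPa.
Isothermal: T stays 426 K; PV = const ⇒ V₂ = 13.2 L, P₂ = 172 kPa.
W = nRT ln(V₂/V₁) = 0.643×8.314×426×ln(4.80) = 3570 J.

3570 J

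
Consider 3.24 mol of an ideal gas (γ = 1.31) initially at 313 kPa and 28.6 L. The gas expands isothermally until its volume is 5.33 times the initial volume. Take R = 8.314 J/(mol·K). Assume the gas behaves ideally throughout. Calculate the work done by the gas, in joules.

15000 J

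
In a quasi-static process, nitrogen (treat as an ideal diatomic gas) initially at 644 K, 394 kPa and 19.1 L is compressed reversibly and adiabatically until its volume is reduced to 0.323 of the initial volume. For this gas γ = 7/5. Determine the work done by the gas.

-10800 J

n = P₁V₁/(RT₁) = 394×19.1/(8.314×644) = 1.41 mol.
Adiabatic: TV^(γ−1) = const ⇒ T₂ = 644×(3.10)^0.400 = 1010 K; PV^γ = const ⇒ P₂ = 1920 kPa.
ΔU = nCvΔT = 1.41×20.8×(1010−644) = 10800 J.
Q = 0 for an adiabatic process, so W = −ΔU = -10800 J.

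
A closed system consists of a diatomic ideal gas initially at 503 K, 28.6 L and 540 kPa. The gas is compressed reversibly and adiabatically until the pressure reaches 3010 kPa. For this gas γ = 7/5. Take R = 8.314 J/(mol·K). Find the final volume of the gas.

Adiabatic: T₂/T₁ = (P₂/P₁)^((γ−1)/γ) ⇒ T₂ = 503×(5.57)^0.286 = 822 K; V₂ = 8.38 L.

8.38 L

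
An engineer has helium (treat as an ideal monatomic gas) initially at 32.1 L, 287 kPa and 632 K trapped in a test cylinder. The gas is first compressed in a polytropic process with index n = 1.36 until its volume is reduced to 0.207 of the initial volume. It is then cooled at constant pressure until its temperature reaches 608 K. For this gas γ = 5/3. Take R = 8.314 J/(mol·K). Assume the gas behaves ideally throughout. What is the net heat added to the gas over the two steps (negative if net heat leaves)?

-27400 J

n = P₁V₁/(RT₁) = 287×32.1/(8.314×632) = 1.75 mol.
Step 1 — Polytropic n=1.36: T₂ = T₁(V₁/V₂)^(n−1) = 632×(4.83)^0.36 = 1110 K; P₂ = P₁(V₁/V₂)^n = 2440 kPa.
W = (P₁V₁−P₂V₂)/(n−1) = (287×32.1−2440×6.64)/0.36 = -19500 J.
ΔU = nCvΔT = 1.75×12.5×(1110−632) = 10500 J.
Q = ΔU + W = -8980 J.
State after step 1: P = 2440 kPa, V = 6.64 L, T = 1110 K.
Step 2 — Isobaric: P stays 2440 kPa; V/T = const ⇒ T₂ = 608 K, V₂ = 3.63 L.
W = PΔV = 2440×(3.63−6.64) kPa·L = -7380 J.
ΔU = nCvΔT = 1.75×12.5×(608−1110) = -11100 J.
Q = ΔU + W = nCpΔT = -18400 J.
Net over both steps: W = -26900 J, Q = -27400 J, ΔU = -525 J.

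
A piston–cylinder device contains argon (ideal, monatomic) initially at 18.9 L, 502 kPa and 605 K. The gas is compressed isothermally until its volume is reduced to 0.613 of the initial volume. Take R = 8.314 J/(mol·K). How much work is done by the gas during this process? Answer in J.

-4640 J

n = P₁V₁/(RT₁) = 502×18.9/(8.314×605) = 1.89 mol.
Isothermal: T stays 605 K; PV = const ⇒ V₂ = 11.6 L, P₂ = 819 kPa.
W = nRT ln(V₂/V₁) = 1.89×8.314×605×ln(0.613) = -4640 J.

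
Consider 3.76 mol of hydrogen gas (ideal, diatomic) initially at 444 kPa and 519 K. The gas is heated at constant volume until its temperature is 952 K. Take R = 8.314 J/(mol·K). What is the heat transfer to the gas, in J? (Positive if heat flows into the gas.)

V₁ = nRT₁/P₁ = 3.76×8.314×519/444 = 36.5 L.
Isochoric: V stays 36.5 L; P/T = const ⇒ T₂ = 952 K, P₂ = 814 kPa.
W = 0 (no volume change).
ΔU = nCvΔT = 3.76×20.8×(952−519) = 33800 J.
Q = ΔU = 33800 J.

33800 J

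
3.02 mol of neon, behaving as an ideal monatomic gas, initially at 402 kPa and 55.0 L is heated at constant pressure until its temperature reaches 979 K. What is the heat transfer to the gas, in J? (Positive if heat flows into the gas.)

6180 J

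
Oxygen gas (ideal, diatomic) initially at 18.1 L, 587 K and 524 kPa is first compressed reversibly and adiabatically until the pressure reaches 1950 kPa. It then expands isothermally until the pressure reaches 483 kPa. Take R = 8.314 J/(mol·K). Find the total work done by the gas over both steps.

8460 J

n = P₁V₁/(RT₁) = 524×18.1/(8.314×587) = 1.94 mol.
Step 1 — Adiabatic: T₂/T₁ = (P₂/P₁)^((γ−1)/γ) ⇒ T₂ = 587×(3.72)^0.286 = 854 K; V₂ = 7.08 L.
ΔU = nCvΔT = 1.94×20.8×(854−587) = 10800 J.
Q = 0 for an adiabatic process, so W = −ΔU = -10800 J.
State after step 1: P = 1950 kPa, V = 7.08 L, T = 854 K.
Step 2 — Isothermal: T stays 854 K; PV = const ⇒ V₂ = 28.6 L, P₂ = 483 kPa.
ΔU = 0 (ideal gas, T constant).
W = nRT ln(V₂/V₁) = 1.94×8.314×854×ln(4.04) = 19300 J.
Q = ΔU + W = 19300 J.
Net over both steps: W = 8460 J, Q = 19300 J, ΔU = 10800 J.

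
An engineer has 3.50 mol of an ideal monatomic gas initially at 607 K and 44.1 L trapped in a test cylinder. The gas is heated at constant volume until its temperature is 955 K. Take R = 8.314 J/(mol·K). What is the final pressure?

P₁ = nRT₁/V₁ = 3.50×8.314×607/44.1 = 401 kPa.
Isochoric: V stays 44.1 L; P/T = const ⇒ T₂ = 955 K, P₂ = 630 kPa.

630 kPa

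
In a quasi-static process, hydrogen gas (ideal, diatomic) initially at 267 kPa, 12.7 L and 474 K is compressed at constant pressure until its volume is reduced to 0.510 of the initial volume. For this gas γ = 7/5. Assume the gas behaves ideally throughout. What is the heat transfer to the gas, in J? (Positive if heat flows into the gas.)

n = P₁V₁/(RT₁) = 267×12.7/(8.314×474) = 0.860 mol.
Isobaric: P stays 267 kPa; V/T = const ⇒ T₂ = 242 K, V₂ = 6.48 L.
W = PΔV = 267×(6.48−12.7) kPa·L = -1660 J.
ΔU = nCvΔT = 0.860×20.8×(242−474) = -4150 J.
Q = ΔU + W = nCpΔT = -5820 J.

-5820 J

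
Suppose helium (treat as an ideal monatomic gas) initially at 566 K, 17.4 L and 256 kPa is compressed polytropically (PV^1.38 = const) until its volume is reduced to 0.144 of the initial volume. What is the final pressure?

Polytropic n=1.38: T₂ = T₁(V₁/V₂)^(n−1) = 566×(6.94)^0.38 = 1180 K; P₂ = P₁(V₁/V₂)^n = 3710 kPa.

3710 kPa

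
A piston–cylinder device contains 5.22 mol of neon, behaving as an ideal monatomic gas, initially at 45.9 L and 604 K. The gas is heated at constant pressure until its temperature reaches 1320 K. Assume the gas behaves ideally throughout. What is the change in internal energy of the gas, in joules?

46600 J

P₁ = nRT₁/V₁ = 5.22×8.314×604/45.9 = 571 kPa.
Isobaric: P stays 571 kPa; V/T = const ⇒ T₂ = 1320 K, V₂ = 100 L.
For an ideal gas ΔU = nCvΔT with Cv = (3/2)R = 12.5 J/(mol·K).
ΔU = 5.22×12.5×(1320−604) = 46600 J.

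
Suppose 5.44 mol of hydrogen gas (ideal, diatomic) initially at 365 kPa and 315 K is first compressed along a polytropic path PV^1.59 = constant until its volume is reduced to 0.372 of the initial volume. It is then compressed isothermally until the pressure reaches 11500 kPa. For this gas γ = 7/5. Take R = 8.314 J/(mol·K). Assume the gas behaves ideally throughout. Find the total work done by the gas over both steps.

V₁ = nRT₁/P₁ = 5.44×8.314×315/365 = 39.0 L.
Step 1 — Polytropic n=1.59: T₂ = T₁(V₁/V₂)^(n−1) = 315×(2.69)^0.59 = 565 K; P₂ = P₁(V₁/V₂)^n = 1760 kPa.
W = (P₁V₁−P₂V₂)/(n−1) = (365×39.0−1760×14.5)/0.59 = -19100 J.
ΔU = nCvΔT = 5.44×20.8×(565−315) = 28200 J.
Q = ΔU + W = 9090 J.
State after step 1: P = 1760 kPa, V = 14.5 L, T = 565 K.
Step 2 — Isothermal: T stays 565 K; PV = const ⇒ V₂ = 2.22 L, P₂ = 11500 kPa.
ΔU = 0 (ideal gas, T constant).
W = nRT ln(V₂/V₁) = 5.44×8.314×565×ln(0.153) = -47900 J.
Q = ΔU + W = -47900 J.
Net over both steps: W = -67100 J, Q = -38900 J, ΔU = 28200 J.

-67100 J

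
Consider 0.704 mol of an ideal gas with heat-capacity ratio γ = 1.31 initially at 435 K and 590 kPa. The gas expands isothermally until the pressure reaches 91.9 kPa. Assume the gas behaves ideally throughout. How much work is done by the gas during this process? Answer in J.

4730 J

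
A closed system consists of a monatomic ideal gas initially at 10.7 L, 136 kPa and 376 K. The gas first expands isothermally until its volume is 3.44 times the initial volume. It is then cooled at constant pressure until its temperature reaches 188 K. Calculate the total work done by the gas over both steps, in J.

n = P₁V₁/(RT₁) = 136×10.7/(8.314×376) = 0.466 mol.
Step 1 — Isothermal: T stays 376 K; PV = const ⇒ V₂ = 36.8 L, P₂ = 39.5 kPa.
ΔU = 0 (ideal gas, T constant).
W = nRT ln(V₂/V₁) = 0.466×8.314×376×ln(3.44) = 1800 J.
Q = ΔU + W = 1800 J.
State after step 1: P = 39.5 kPa, V = 36.8 L, T = 376 K.
Step 2 — Isobaric: P stays 39.5 kPa; V/T = const ⇒ T₂ = 188 K, V₂ = 18.4 L.
W = PΔV = 39.5×(18.4−36.8) kPa·L = -728 J.
ΔU = nCvΔT = 0.466×12.5×(188−376) = -1090 J.
Q = ΔU + W = nCpΔT = -1820 J.
Net over both steps: W = 1070 J, Q = -21.1 J, ΔU = -1090 J.

1070 J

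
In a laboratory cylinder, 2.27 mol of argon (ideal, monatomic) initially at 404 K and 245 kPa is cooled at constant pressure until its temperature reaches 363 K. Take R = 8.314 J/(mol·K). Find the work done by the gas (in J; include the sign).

-774 J

V₁ = nRT₁/P₁ = 2.27×8.314×404/245 = 31.1 L.
Isobaric: P stays 245 kPa; V/T = const ⇒ T₂ = 363 K, V₂ = 28.0 L.
W = PΔV = 245×(28.0−31.1) kPa·L = -774 J.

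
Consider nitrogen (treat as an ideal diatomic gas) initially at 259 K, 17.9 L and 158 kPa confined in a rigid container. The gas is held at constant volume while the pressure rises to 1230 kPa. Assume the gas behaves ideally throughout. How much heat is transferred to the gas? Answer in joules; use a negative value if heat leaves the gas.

48000 J

n = P₁V₁/(RT₁) = 158×17.9/(8.314×259) = 1.31 mol.
Isochoric: V stays 17.9 L; P/T = const ⇒ T₂ = 2020 K, P₂ = 1230 kPa.
W = 0 (no volume change).
ΔU = nCvΔT = 1.31×20.8×(2020−259) = 48000 J.
Q = ΔU = 48000 J.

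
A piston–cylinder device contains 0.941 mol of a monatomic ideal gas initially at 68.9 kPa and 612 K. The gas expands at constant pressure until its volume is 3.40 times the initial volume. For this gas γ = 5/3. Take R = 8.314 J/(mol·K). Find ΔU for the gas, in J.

17200 J

V₁ = nRT₁/P₁ = 0.941×8.314×612/68.9 = 69.5 L.
Isobaric: P stays 68.9 kPa; V/T = const ⇒ T₂ = 2080 K, V₂ = 236 L.
For an ideal gas ΔU = nCvΔT with Cv = (3/2)R = 12.5 J/(mol·K).
ΔU = 0.941×12.5×(2080−612) = 17200 J.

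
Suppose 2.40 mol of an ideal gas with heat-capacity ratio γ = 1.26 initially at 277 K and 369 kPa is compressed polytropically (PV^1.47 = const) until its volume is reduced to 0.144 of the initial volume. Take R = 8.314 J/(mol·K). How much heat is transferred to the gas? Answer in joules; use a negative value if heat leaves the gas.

V₁ = nRT₁/P₁ = 2.40×8.314×277/369 = 15.0 L.
Polytropic n=1.47: T₂ = T₁(V₁/V₂)^(n−1) = 277×(6.94)^0.47 = 689 K; P₂ = P₁(V₁/V₂)^n = 6370 kPa.
W = (P₁V₁−P₂V₂)/(n−1) = (369×15.0−6370×2.16)/0.47 = -17500 J.
ΔU = nCvΔT = 2.40×32.0×(689−277) = 31600 J.
Q = ΔU + W = 14100 J.

14100 J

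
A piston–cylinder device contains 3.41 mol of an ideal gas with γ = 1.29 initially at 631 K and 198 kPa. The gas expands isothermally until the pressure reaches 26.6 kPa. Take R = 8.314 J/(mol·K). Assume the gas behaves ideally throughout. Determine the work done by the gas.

V₁ = nRT₁/P₁ = 3.41×8.314×631/198 = 90.4 L.
Isothermal: T stays 631 K; PV = const ⇒ V₂ = 673 L, P₂ = 26.6 kPa.
W = nRT ln(V₂/V₁) = 3.41×8.314×631×ln(7.44) = 35900 J.

35900 J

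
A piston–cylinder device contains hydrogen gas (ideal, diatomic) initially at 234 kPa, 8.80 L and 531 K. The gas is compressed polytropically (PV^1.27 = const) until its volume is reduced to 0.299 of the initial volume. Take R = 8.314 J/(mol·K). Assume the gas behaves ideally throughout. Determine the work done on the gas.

2940 J

n = P₁V₁/(RT₁) = 234×8.80/(8.314×531) = 0.466 mol.
Polytropic n=1.27: T₂ = T₁(V₁/V₂)^(n−1) = 531×(3.34)^0.27 = 736 K; P₂ = P₁(V₁/V₂)^n = 1080 kPa.
W = (P₁V₁−P₂V₂)/(n−1) = (234×8.80−1080×2.63)/0.27 = -2940 J.
Work done on the gas = −W_by = 2940 J.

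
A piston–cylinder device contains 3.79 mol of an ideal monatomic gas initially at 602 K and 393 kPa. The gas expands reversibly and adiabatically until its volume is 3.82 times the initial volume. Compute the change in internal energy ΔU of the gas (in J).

-16800 J

V₁ = nRT₁/P₁ = 3.79×8.314×602/393 = 48.3 L.
Adiabatic: TV^(γ−1) = const ⇒ T₂ = 602×(0.262)^0.667 = 246 K; PV^γ = const ⇒ P₂ = 42.1 kPa.
For an ideal gas ΔU = nCvΔT with Cv = (3/2)R = 12.5 J/(mol·K).
ΔU = 3.79×12.5×(246−602) = -16800 J.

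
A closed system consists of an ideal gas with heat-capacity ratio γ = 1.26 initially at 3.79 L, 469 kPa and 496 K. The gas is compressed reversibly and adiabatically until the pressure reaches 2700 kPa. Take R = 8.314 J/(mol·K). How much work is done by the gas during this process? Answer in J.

n = P₁V₁/(RT₁) = 469×3.79/(8.314×496) = 0.431 mol.
Adiabatic: T₂/T₁ = (P₂/P₁)^((γ−1)/γ) ⇒ T₂ = 496×(5.76)^0.206 = 712 K; V₂ = 0.945 L.
ΔU = nCvΔT = 0.431×32.0×(712−496) = 2970 J.
Q = 0 for an adiabatic process, so W = −ΔU = -2970 J.

-2970 J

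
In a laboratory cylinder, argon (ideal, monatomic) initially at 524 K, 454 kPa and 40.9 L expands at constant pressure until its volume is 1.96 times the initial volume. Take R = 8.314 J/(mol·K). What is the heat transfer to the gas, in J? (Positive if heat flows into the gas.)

n = P₁V₁/(RT₁) = 454×40.9/(8.314×524) = 4.26 mol.
Isobaric: P stays 454 kPa; V/T = const ⇒ T₂ = 1030 K, V₂ = 80.2 L.
W = PΔV = 454×(80.2−40.9) kPa·L = 17800 J.
ΔU = nCvΔT = 4.26×12.5×(1030−524) = 26700 J.
Q = ΔU + W = nCpΔT = 44600 J.

44600 J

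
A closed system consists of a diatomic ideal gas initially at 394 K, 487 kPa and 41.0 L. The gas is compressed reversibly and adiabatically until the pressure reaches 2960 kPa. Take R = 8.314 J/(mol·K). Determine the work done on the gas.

33700 J

n = P₁V₁/(RT₁) = 487×41.0/(8.314×394) = 6.10 mol.
Adiabatic: T₂/T₁ = (P₂/P₁)^((γ−1)/γ) ⇒ T₂ = 394×(6.08)^0.286 = 660 K; V₂ = 11.3 L.
ΔU = nCvΔT = 6.10×20.8×(660−394) = 33700 J.
Q = 0 for an adiabatic process, so W = −ΔU = -33700 J.
Work done on the gas = −W_by = 33700 J.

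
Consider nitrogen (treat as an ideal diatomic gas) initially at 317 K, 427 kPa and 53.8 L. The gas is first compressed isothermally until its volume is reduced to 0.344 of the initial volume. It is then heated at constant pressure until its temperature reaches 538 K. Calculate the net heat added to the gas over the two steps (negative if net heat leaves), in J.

n = P₁V₁/(RT₁) = 427×53.8/(8.314×317) = 8.72 mol.
Step 1 — Isothermal: T stays 317 K; PV = const ⇒ V₂ = 18.5 L, P₂ = 1240 kPa.
ΔU = 0 (ideal gas, T constant).
W = nRT ln(V₂/V₁) = 8.72×8.314×317×ln(0.344) = -24500 J.
Q = ΔU + W = -24500 J.
State after step 1: P = 1240 kPa, V = 18.5 L, T = 317 K.
Step 2 — Isobaric: P stays 1240 kPa; V/T = const ⇒ T₂ = 538 K, V₂ = 31.4 L.
W = PΔV = 1240×(31.4−18.5) kPa·L = 16000 J.
ΔU = nCvΔT = 8.72×20.8×(538−317) = 40000 J.
Q = ΔU + W = nCpΔT = 56100 J.
Net over both steps: W = -8500 J, Q = 31500 J, ΔU = 40000 J.

31500 J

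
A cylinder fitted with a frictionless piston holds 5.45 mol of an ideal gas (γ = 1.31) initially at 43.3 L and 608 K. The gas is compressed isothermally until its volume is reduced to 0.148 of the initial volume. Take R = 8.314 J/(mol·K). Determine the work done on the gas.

P₁ = nRT₁/V₁ = 5.45×8.314×608/43.3 = 636 kPa.
Isothermal: T stays 608 K; PV = const ⇒ V₂ = 6.41 L, P₂ = 4300 kPa.
W = nRT ln(V₂/V₁) = 5.45×8.314×608×ln(0.148) = -52600 J.
Work done on the gas = −W_by = 52600 J.

52600 J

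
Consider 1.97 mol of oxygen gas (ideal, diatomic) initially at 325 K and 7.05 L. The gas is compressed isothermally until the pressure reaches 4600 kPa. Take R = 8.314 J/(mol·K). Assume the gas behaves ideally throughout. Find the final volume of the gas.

P₁ = nRT₁/V₁ = 1.97×8.314×325/7.05 = 755 kPa.
Isothermal: T stays 325 K; PV = const ⇒ V₂ = 1.16 L, P₂ = 4600 kPa.

1.16 L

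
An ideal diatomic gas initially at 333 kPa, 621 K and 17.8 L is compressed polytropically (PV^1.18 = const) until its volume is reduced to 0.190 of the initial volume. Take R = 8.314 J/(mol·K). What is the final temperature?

Polytropic n=1.18: T₂ = T₁(V₁/V₂)^(n−1) = 621×(5.26)^0.18 = 837 K; P₂ = P₁(V₁/V₂)^n = 2360 kPa.

837 K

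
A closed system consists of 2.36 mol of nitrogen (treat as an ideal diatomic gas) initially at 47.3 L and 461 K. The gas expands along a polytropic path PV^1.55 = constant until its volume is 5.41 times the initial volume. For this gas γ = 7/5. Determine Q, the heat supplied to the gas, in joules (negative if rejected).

-3730 J

P₁ = nRT₁/V₁ = 2.36×8.314×461/47.3 = 191 kPa.
Polytropic n=1.55: T₂ = T₁(V₁/V₂)^(n−1) = 461×(0.185)^0.55 = 182 K; P₂ = P₁(V₁/V₂)^n = 14.0 kPa.
W = (P₁V₁−P₂V₂)/(n−1) = (191×47.3−14.0×256)/0.55 = 9950 J.
ΔU = nCvΔT = 2.36×20.8×(182−461) = -13700 J.
Q = ΔU + W = -3730 J.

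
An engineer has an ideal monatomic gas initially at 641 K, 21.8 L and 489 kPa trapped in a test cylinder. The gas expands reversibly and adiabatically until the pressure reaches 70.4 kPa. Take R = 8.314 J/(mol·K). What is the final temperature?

Adiabatic: T₂/T₁ = (P₂/P₁)^((γ−1)/γ) ⇒ T₂ = 641×(0.144)^0.400 = 295 K; V₂ = 69.7 L.

295 K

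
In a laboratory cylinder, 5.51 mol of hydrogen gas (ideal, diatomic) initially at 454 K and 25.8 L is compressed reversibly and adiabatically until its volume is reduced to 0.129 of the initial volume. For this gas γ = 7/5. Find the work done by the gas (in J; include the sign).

-66000 J

P₁ = nRT₁/V₁ = 5.51×8.314×454/25.8 = 806 kPa.
Adiabatic: TV^(γ−1) = const ⇒ T₂ = 454×(7.75)^0.400 = 1030 K; PV^γ = const ⇒ P₂ = 14200 kPa.
ΔU = nCvΔT = 5.51×20.8×(1030−454) = 66000 J.
Q = 0 for an adiabatic process, so W = −ΔU = -66000 J.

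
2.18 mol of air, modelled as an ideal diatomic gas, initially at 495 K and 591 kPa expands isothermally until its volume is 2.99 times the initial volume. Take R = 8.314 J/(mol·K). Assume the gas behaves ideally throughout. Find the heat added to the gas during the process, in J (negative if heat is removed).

V₁ = nRT₁/P₁ = 2.18×8.314×495/591 = 15.2 L.
Isothermal: T stays 495 K; PV = const ⇒ V₂ = 45.4 L, P₂ = 198 kPa.
ΔU = 0 (ideal gas, T constant).
W = nRT ln(V₂/V₁) = 2.18×8.314×495×ln(2.99) = 9830 J.
Q = ΔU + W = 9830 J.

9830 J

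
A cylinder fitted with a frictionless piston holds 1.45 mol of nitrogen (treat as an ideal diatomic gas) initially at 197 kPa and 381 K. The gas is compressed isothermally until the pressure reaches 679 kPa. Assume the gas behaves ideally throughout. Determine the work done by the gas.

V₁ = nRT₁/P₁ = 1.45×8.314×381/197 = 23.3 L.
Isothermal: T stays 381 K; PV = const ⇒ V₂ = 6.76 L, P₂ = 679 kPa.
W = nRT ln(V₂/V₁) = 1.45×8.314×381×ln(0.290) = -5680 J.

-5680 J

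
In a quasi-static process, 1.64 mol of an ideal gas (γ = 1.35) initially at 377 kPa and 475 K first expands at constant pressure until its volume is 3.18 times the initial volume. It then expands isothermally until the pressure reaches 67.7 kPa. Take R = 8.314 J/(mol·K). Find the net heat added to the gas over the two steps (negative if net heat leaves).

89800 J

V₁ = nRT₁/P₁ = 1.64×8.314×475/377 = 17.2 L.
Step 1 — Isobaric: P stays 377 kPa; V/T = const ⇒ T₂ = 1510 K, V₂ = 54.6 L.
W = PΔV = 377×(54.6−17.2) kPa·L = 14100 J.
ΔU = nCvΔT = 1.64×23.8×(1510−475) = 40300 J.
Q = ΔU + W = nCpΔT = 54500 J.
State after step 1: P = 377 kPa, V = 54.6 L, T = 1510 K.
Step 2 — Isothermal: T stays 1510 K; PV = const ⇒ V₂ = 304 L, P₂ = 67.7 kPa.
ΔU = 0 (ideal gas, T constant).
W = nRT ln(V₂/V₁) = 1.64×8.314×1510×ln(5.57) = 35400 J.
Q = ΔU + W = 35400 J.
Net over both steps: W = 49500 J, Q = 89800 J, ΔU = 40300 J.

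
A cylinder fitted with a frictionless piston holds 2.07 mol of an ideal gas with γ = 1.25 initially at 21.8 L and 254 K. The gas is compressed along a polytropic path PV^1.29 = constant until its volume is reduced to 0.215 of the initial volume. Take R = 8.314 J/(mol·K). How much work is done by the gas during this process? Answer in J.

P₁ = nRT₁/V₁ = 2.07×8.314×254/21.8 = 201 kPa.
Polytropic n=1.29: T₂ = T₁(V₁/V₂)^(n−1) = 254×(4.65)^0.29 = 397 K; P₂ = P₁(V₁/V₂)^n = 1460 kPa.
W = (P₁V₁−P₂V₂)/(n−1) = (201×21.8−1460×4.69)/0.29 = -8470 J.

-8470 J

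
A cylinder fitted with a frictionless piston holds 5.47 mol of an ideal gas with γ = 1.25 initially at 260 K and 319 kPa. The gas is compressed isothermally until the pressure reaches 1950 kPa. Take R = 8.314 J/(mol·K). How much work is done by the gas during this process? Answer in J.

V₁ = nRT₁/P₁ = 5.47×8.314×260/319 = 37.1 L.
Isothermal: T stays 260 K; PV = const ⇒ V₂ = 6.06 L, P₂ = 1950 kPa.
W = nRT ln(V₂/V₁) = 5.47×8.314×260×ln(0.164) = -21400 J.

-21400 J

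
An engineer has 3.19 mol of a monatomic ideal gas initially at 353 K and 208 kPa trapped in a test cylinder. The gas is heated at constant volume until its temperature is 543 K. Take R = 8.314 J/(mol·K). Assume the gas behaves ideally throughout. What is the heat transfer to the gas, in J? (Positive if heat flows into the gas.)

V₁ = nRT₁/P₁ = 3.19×8.314×353/208 = 45.0 L.
Isochoric: V stays 45.0 L; P/T = const ⇒ T₂ = 543 K, P₂ = 320 kPa.
W = 0 (no volume change).
ΔU = nCvΔT = 3.19×12.5×(543−353) = 7560 J.
Q = ΔU = 7560 J.

7560 J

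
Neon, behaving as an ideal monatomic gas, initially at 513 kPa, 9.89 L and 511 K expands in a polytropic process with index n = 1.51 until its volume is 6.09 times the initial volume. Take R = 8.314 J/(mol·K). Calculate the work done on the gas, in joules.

-5990 J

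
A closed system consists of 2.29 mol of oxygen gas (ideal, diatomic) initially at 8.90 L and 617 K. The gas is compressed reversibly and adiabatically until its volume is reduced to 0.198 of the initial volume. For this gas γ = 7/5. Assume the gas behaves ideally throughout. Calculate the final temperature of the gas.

1180 K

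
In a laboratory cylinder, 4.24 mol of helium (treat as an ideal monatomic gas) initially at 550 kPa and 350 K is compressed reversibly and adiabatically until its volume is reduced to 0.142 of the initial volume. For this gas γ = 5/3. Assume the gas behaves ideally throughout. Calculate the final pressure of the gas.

14200 kPa

V₁ = nRT₁/P₁ = 4.24×8.314×350/550 = 22.4 L.
Adiabatic: TV^(γ−1) = const ⇒ T₂ = 350×(7.04)^0.667 = 1290 K; PV^γ = const ⇒ P₂ = 14200 kPa.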